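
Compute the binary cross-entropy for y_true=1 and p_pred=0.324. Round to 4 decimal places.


For y=1: Loss = -log(p)
= -log(0.324)
= -(-1.127)
= 1.1270

1.1270


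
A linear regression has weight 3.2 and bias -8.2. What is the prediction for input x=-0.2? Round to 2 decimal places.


y = 3.2 * -0.2 + (-8.2)
= -0.64 + (-8.2)
= -8.84

-8.84


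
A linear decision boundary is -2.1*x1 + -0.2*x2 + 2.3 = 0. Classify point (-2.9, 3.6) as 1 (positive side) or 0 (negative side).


Compute -2.1 * -2.9 + -0.2 * 3.6 + 2.3
= 6.09 + -0.72 + 2.3
= 7.67
Since 7.67 >= 0, the point is on the positive side.

1


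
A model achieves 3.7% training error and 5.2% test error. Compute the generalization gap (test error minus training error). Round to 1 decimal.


Generalization gap = test_error - train_error
= 5.2 - 3.7
= 1.5%
A small gap suggests good generalization.

1.5


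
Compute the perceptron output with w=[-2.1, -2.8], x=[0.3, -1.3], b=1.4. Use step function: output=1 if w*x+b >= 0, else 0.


z = w . x + b
= -2.1*0.3 + -2.8*-1.3 + 1.4
= -0.63 + 3.64 + 1.4
= 3.01 + 1.4
= 4.41
Since z = 4.41 >= 0, output = 1

1


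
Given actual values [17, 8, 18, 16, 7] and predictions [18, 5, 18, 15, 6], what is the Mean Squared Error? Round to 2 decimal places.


Differences: [-1, 3, 0, 1, 1]
Squared errors: [1, 9, 0, 1, 1]
Sum of squared errors = 12
MSE = 12 / 5 = 2.40

2.40


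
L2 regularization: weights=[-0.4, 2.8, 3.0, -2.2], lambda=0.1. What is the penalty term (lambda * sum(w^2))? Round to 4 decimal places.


Squaring each weight:
(-0.4)^2 = 0.16
2.8^2 = 7.84
3.0^2 = 9.0
(-2.2)^2 = 4.84
Sum of squares = 21.84
Penalty = 0.1 * 21.84 = 2.1840

2.1840


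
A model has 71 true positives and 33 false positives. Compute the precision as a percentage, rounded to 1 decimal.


Precision = TP / (TP + FP) * 100
= 71 / (71 + 33)
= 71 / 104
= 0.6827
= 68.3%

68.3


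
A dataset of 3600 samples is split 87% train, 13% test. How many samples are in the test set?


Train samples = 3600 * 87% = 3132
Test samples = 3600 - 3132
= 468

468


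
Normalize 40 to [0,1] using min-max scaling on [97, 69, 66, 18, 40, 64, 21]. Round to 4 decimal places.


Min = 18, Max = 97
Range = 97 - 18 = 79
Scaled = (x - min) / (max - min)
= (40 - 18) / 79
= 22 / 79
= 0.2785

0.2785


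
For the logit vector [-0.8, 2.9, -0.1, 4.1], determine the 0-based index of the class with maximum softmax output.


Softmax is a monotonic transformation, so it preserves the argmax.
We need to find the index of the maximum logit.
Index 0: -0.8
Index 1: 2.9
Index 2: -0.1
Index 3: 4.1
Maximum logit = 4.1 at index 3

3


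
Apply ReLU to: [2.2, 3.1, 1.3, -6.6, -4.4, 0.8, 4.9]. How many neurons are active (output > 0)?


ReLU(x) = max(0, x) for each element:
ReLU(2.2) = 2.2
ReLU(3.1) = 3.1
ReLU(1.3) = 1.3
ReLU(-6.6) = 0
ReLU(-4.4) = 0
ReLU(0.8) = 0.8
ReLU(4.9) = 4.9
Active neurons (>0): 5

5


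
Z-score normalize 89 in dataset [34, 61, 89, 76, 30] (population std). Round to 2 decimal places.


Mean = (34 + 61 + 89 + 76 + 30) / 5 = 58.0
Variance = sum((x_i - mean)^2) / n = 530.8
Std = sqrt(530.8) = 23.0391
Z = (x - mean) / std
= (89 - 58.0) / 23.0391
= 31.0 / 23.0391
= 1.35

1.35


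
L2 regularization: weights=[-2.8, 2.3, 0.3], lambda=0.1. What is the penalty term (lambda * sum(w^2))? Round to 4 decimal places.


Squaring each weight:
(-2.8)^2 = 7.84
2.3^2 = 5.29
0.3^2 = 0.09
Sum of squares = 13.22
Penalty = 0.1 * 13.22 = 1.3220

1.3220


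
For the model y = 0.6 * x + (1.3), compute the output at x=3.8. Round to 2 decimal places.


y = 0.6 * 3.8 + (1.3)
= 2.28 + (1.3)
= 3.58

3.58


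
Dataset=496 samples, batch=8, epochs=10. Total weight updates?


Iterations per epoch = 496 / 8 = 62
Total updates = iterations_per_epoch * epochs
= 62 * 10
= 620

620


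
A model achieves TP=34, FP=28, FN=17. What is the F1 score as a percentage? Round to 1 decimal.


Precision = TP / (TP + FP) = 34 / 62 = 0.5484
Recall = TP / (TP + FN) = 34 / 51 = 0.6667
F1 = 2 * P * R / (P + R)
= 2 * 0.5484 * 0.6667 / (0.5484 + 0.6667)
= 0.7312 / 1.2151
= 0.6018
As percentage: 60.2%

60.2


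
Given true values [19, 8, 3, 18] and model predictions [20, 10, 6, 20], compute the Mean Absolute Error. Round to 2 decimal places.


Absolute errors: [1, 2, 3, 2]
Sum of absolute errors = 8
MAE = 8 / 4 = 2.00

2.00


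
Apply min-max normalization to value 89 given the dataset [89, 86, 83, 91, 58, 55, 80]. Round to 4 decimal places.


Min = 55, Max = 91
Range = 91 - 55 = 36
Scaled = (x - min) / (max - min)
= (89 - 55) / 36
= 34 / 36
= 0.9444

0.9444


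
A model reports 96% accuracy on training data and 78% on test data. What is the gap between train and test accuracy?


Gap = train_accuracy - test_accuracy
= 96 - 78
= 18%
This gap suggests the model is overfitting.

18


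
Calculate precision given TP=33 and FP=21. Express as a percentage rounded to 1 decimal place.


Precision = TP / (TP + FP) * 100
= 33 / (33 + 21)
= 33 / 54
= 0.6111
= 61.1%

61.1


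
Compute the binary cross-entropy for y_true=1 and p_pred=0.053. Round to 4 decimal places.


For y=1: Loss = -log(p)
= -log(0.053)
= -(-2.9375)
= 2.9375

2.9375


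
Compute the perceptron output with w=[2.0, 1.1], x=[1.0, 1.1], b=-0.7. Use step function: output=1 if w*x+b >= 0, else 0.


z = w . x + b
= 2.0*1.0 + 1.1*1.1 + -0.7
= 2.0 + 1.21 + -0.7
= 3.21 + -0.7
= 2.51
Since z = 2.51 >= 0, output = 1

1


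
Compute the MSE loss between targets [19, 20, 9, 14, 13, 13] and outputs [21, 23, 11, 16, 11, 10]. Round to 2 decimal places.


Differences: [-2, -3, -2, -2, 2, 3]
Squared errors: [4, 9, 4, 4, 4, 9]
Sum of squared errors = 34
MSE = 34 / 6 = 5.67

5.67


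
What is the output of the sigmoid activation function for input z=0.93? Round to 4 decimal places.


sigmoid(z) = 1 / (1 + exp(-z))
exp(-(0.93)) = exp(-0.93) = 0.3946
1 + 0.3946 = 1.3946
1 / 1.3946 = 0.7171

0.7171


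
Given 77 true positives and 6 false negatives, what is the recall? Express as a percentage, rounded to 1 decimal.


Recall = TP / (TP + FN) * 100
= 77 / (77 + 6)
= 77 / 83
= 0.9277
= 92.8%

92.8


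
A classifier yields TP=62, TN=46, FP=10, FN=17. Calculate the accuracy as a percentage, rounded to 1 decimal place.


Accuracy = (TP + TN) / (TP + TN + FP + FN) * 100
= (62 + 46) / (62 + 46 + 10 + 17)
= 108 / 135
= 0.8
= 80.0%

80.0


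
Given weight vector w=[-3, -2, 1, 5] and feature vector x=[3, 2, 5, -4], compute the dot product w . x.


Element-wise products:
-3 * 3 = -9
-2 * 2 = -4
1 * 5 = 5
5 * -4 = -20
Sum = -9 + -4 + 5 + -20
= -28

-28


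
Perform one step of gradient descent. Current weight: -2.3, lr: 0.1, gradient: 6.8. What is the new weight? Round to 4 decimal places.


w_new = w_old - lr * gradient
= -2.3 - 0.1 * 6.8
= -2.3 - (0.68)
= -2.9800

-2.9800


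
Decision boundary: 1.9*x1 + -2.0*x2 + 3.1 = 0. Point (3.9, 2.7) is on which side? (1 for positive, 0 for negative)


Compute 1.9 * 3.9 + -2.0 * 2.7 + 3.1
= 7.41 + -5.4 + 3.1
= 5.11
Since 5.11 >= 0, the point is on the positive side.

1


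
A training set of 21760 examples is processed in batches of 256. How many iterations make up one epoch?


Iterations per epoch = dataset_size / batch_size
= 21760 / 256
= 85

85


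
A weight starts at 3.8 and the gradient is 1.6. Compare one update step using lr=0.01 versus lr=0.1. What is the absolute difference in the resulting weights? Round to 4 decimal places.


With lr=0.01: w_new = 3.8 - 0.01 * 1.6 = 3.784
With lr=0.1: w_new = 3.8 - 0.1 * 1.6 = 3.64
Absolute difference = |3.784 - 3.64|
= 0.1440

0.1440


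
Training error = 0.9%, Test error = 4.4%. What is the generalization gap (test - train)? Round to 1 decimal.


Generalization gap = test_error - train_error
= 4.4 - 0.9
= 3.5%
A moderate gap.

3.5


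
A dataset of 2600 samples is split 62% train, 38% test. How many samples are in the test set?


Train samples = 2600 * 62% = 1612
Test samples = 2600 - 1612
= 988

988


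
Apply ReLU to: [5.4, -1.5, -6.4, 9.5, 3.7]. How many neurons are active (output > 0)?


ReLU(x) = max(0, x) for each element:
ReLU(5.4) = 5.4
ReLU(-1.5) = 0
ReLU(-6.4) = 0
ReLU(9.5) = 9.5
ReLU(3.7) = 3.7
Active neurons (>0): 3

3


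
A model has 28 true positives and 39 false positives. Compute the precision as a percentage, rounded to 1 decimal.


Precision = TP / (TP + FP) * 100
= 28 / (28 + 39)
= 28 / 67
= 0.4179
= 41.8%

41.8


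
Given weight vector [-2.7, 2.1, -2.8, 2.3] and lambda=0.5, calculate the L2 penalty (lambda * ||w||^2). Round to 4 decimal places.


Squaring each weight:
(-2.7)^2 = 7.29
2.1^2 = 4.41
(-2.8)^2 = 7.84
2.3^2 = 5.29
Sum of squares = 24.83
Penalty = 0.5 * 24.83 = 12.4150

12.4150


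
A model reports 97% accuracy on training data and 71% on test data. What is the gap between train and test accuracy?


Gap = train_accuracy - test_accuracy
= 97 - 71
= 26%
This large gap strongly indicates overfitting.

26


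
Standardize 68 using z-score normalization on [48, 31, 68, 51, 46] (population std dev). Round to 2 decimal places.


Mean = (48 + 31 + 68 + 51 + 46) / 5 = 48.8
Variance = sum((x_i - mean)^2) / n = 139.76
Std = sqrt(139.76) = 11.822
Z = (x - mean) / std
= (68 - 48.8) / 11.822
= 19.2 / 11.822
= 1.62

1.62


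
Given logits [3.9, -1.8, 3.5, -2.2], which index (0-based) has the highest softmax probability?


Softmax is a monotonic transformation, so it preserves the argmax.
We need to find the index of the maximum logit.
Index 0: 3.9
Index 1: -1.8
Index 2: 3.5
Index 3: -2.2
Maximum logit = 3.9 at index 0

0


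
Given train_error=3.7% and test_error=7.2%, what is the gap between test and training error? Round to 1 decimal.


Generalization gap = test_error - train_error
= 7.2 - 3.7
= 3.5%
A moderate gap.

3.5


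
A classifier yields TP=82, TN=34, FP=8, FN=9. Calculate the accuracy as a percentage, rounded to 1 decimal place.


Accuracy = (TP + TN) / (TP + TN + FP + FN) * 100
= (82 + 34) / (82 + 34 + 8 + 9)
= 116 / 133
= 0.8722
= 87.2%

87.2


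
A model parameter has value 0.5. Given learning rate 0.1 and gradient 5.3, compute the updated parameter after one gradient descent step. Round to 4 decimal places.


w_new = w_old - lr * gradient
= 0.5 - 0.1 * 5.3
= 0.5 - (0.53)
= -0.0300

-0.0300


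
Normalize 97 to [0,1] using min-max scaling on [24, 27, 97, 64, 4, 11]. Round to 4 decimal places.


Min = 4, Max = 97
Range = 97 - 4 = 93
Scaled = (x - min) / (max - min)
= (97 - 4) / 93
= 93 / 93
= 1.0000

1.0000


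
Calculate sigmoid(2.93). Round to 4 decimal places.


sigmoid(z) = 1 / (1 + exp(-z))
exp(-(2.93)) = exp(-2.93) = 0.0534
1 + 0.0534 = 1.0534
1 / 1.0534 = 0.9493

0.9493


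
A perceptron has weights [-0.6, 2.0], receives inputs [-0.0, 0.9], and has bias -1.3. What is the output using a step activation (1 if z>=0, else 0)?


z = w . x + b
= -0.6*-0.0 + 2.0*0.9 + -1.3
= 0.0 + 1.8 + -1.3
= 1.8 + -1.3
= 0.5
Since z = 0.5 >= 0, output = 1

1


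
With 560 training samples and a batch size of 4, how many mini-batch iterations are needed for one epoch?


Iterations per epoch = dataset_size / batch_size
= 560 / 4
= 140

140


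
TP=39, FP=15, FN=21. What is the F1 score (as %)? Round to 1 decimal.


Precision = TP / (TP + FP) = 39 / 54 = 0.7222
Recall = TP / (TP + FN) = 39 / 60 = 0.65
F1 = 2 * P * R / (P + R)
= 2 * 0.7222 * 0.65 / (0.7222 + 0.65)
= 0.9389 / 1.3722
= 0.6842
As percentage: 68.4%

68.4


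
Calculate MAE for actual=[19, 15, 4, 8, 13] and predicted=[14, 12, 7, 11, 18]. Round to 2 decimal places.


Absolute errors: [5, 3, 3, 3, 5]
Sum of absolute errors = 19
MAE = 19 / 5 = 3.80

3.80


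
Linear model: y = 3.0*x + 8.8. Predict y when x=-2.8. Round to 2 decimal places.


y = 3.0 * -2.8 + (8.8)
= -8.4 + (8.8)
= 0.40

0.40


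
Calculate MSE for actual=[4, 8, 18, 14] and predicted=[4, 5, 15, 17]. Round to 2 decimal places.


Differences: [0, 3, 3, -3]
Squared errors: [0, 9, 9, 9]
Sum of squared errors = 27
MSE = 27 / 4 = 6.75

6.75


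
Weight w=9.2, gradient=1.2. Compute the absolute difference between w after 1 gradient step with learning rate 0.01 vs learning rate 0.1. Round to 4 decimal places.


With lr=0.01: w_new = 9.2 - 0.01 * 1.2 = 9.188
With lr=0.1: w_new = 9.2 - 0.1 * 1.2 = 9.08
Absolute difference = |9.188 - 9.08|
= 0.1080

0.1080


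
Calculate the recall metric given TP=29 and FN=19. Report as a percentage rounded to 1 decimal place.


Recall = TP / (TP + FN) * 100
= 29 / (29 + 19)
= 29 / 48
= 0.6042
= 60.4%

60.4


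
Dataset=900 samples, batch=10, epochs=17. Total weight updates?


Iterations per epoch = 900 / 10 = 90
Total updates = iterations_per_epoch * epochs
= 90 * 17
= 1530

1530


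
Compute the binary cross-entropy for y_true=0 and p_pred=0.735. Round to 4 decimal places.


For y=0: Loss = -log(1-p)
= -log(1 - 0.735)
= -log(0.265)
= -(-1.328)
= 1.3280

1.3280


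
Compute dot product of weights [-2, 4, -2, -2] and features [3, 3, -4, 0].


Element-wise products:
-2 * 3 = -6
4 * 3 = 12
-2 * -4 = 8
-2 * 0 = 0
Sum = -6 + 12 + 8 + 0
= 14

14


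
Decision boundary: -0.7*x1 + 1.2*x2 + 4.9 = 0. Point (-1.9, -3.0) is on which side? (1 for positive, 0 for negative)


Compute -0.7 * -1.9 + 1.2 * -3.0 + 4.9
= 1.33 + -3.6 + 4.9
= 2.63
Since 2.63 >= 0, the point is on the positive side.

1


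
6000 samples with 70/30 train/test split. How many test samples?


Train samples = 6000 * 70% = 4200
Test samples = 6000 - 4200
= 1800

1800


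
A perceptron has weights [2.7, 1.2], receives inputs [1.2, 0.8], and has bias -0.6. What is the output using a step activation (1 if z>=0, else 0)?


z = w . x + b
= 2.7*1.2 + 1.2*0.8 + -0.6
= 3.24 + 0.96 + -0.6
= 4.2 + -0.6
= 3.6
Since z = 3.6 >= 0, output = 1

1


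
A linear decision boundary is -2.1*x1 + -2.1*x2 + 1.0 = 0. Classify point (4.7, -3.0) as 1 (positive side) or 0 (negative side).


Compute -2.1 * 4.7 + -2.1 * -3.0 + 1.0
= -9.87 + 6.3 + 1.0
= -2.57
Since -2.57 < 0, the point is on the negative side.

0


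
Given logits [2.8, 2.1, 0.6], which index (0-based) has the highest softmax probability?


Softmax is a monotonic transformation, so it preserves the argmax.
We need to find the index of the maximum logit.
Index 0: 2.8
Index 1: 2.1
Index 2: 0.6
Maximum logit = 2.8 at index 0

0


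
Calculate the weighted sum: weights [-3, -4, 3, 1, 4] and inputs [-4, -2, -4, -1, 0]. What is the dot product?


Element-wise products:
-3 * -4 = 12
-4 * -2 = 8
3 * -4 = -12
1 * -1 = -1
4 * 0 = 0
Sum = 12 + 8 + -12 + -1 + 0
= 7

7


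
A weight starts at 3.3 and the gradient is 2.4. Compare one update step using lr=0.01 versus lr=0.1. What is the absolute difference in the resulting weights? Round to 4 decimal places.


With lr=0.01: w_new = 3.3 - 0.01 * 2.4 = 3.276
With lr=0.1: w_new = 3.3 - 0.1 * 2.4 = 3.06
Absolute difference = |3.276 - 3.06|
= 0.2160

0.2160


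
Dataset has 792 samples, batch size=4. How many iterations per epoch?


Iterations per epoch = dataset_size / batch_size
= 792 / 4
= 198

198


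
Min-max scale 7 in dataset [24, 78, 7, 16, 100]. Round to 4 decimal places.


Min = 7, Max = 100
Range = 100 - 7 = 93
Scaled = (x - min) / (max - min)
= (7 - 7) / 93
= 0 / 93
= 0.0000

0.0000


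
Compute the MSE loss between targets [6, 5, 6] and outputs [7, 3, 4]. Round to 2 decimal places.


Differences: [-1, 2, 2]
Squared errors: [1, 4, 4]
Sum of squared errors = 9
MSE = 9 / 3 = 3.00

3.00


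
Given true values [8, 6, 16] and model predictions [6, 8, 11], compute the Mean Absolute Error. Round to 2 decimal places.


Absolute errors: [2, 2, 5]
Sum of absolute errors = 9
MAE = 9 / 3 = 3.00

3.00


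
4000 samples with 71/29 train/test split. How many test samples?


Train samples = 4000 * 71% = 2840
Test samples = 4000 - 2840
= 1160

1160


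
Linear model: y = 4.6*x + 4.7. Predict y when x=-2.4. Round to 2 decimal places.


y = 4.6 * -2.4 + (4.7)
= -11.04 + (4.7)
= -6.34

-6.34


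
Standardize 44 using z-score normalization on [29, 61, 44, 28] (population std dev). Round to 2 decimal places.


Mean = (29 + 61 + 44 + 28) / 4 = 40.5
Variance = sum((x_i - mean)^2) / n = 180.25
Std = sqrt(180.25) = 13.4257
Z = (x - mean) / std
= (44 - 40.5) / 13.4257
= 3.5 / 13.4257
= 0.26

0.26


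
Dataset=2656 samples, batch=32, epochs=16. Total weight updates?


Iterations per epoch = 2656 / 32 = 83
Total updates = iterations_per_epoch * epochs
= 83 * 16
= 1328

1328


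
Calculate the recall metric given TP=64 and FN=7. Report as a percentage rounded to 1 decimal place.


Recall = TP / (TP + FN) * 100
= 64 / (64 + 7)
= 64 / 71
= 0.9014
= 90.1%

90.1


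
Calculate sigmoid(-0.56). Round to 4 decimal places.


sigmoid(z) = 1 / (1 + exp(-z))
exp(-(-0.56)) = exp(0.56) = 1.7507
1 + 1.7507 = 2.7507
1 / 2.7507 = 0.3635

0.3635


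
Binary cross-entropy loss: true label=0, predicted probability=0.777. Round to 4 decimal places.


For y=0: Loss = -log(1-p)
= -log(1 - 0.777)
= -log(0.223)
= -(-1.5006)
= 1.5006

1.5006


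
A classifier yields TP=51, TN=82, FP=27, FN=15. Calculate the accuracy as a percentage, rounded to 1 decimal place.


Accuracy = (TP + TN) / (TP + TN + FP + FN) * 100
= (51 + 82) / (51 + 82 + 27 + 15)
= 133 / 175
= 0.76
= 76.0%

76.0


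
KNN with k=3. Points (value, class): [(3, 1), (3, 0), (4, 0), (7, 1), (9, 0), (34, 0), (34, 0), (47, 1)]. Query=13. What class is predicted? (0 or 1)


Distances from query 13:
Point 9 (class 0): distance = 4
Point 7 (class 1): distance = 6
Point 4 (class 0): distance = 9
K=3 nearest neighbors: classes = [0, 1, 0]
Votes for class 1: 1 / 3
Majority vote => class 0

0


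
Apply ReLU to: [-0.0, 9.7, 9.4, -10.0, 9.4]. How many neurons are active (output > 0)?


ReLU(x) = max(0, x) for each element:
ReLU(-0.0) = 0
ReLU(9.7) = 9.7
ReLU(9.4) = 9.4
ReLU(-10.0) = 0
ReLU(9.4) = 9.4
Active neurons (>0): 3

3


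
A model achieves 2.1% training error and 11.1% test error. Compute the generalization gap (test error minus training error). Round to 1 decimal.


Generalization gap = test_error - train_error
= 11.1 - 2.1
= 9.0%
A moderate gap.

9.0


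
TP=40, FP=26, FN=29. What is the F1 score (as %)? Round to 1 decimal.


Precision = TP / (TP + FP) = 40 / 66 = 0.6061
Recall = TP / (TP + FN) = 40 / 69 = 0.5797
F1 = 2 * P * R / (P + R)
= 2 * 0.6061 * 0.5797 / (0.6061 + 0.5797)
= 0.7027 / 1.1858
= 0.5926
As percentage: 59.3%

59.3


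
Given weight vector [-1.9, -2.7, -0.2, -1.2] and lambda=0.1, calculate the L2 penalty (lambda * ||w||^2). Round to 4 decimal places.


Squaring each weight:
(-1.9)^2 = 3.61
(-2.7)^2 = 7.29
(-0.2)^2 = 0.04
(-1.2)^2 = 1.44
Sum of squares = 12.38
Penalty = 0.1 * 12.38 = 1.2380

1.2380


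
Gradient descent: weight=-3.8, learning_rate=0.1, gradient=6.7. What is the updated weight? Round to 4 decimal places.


w_new = w_old - lr * gradient
= -3.8 - 0.1 * 6.7
= -3.8 - (0.67)
= -4.4700

-4.4700


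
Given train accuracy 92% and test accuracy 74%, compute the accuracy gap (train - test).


Gap = train_accuracy - test_accuracy
= 92 - 74
= 18%
This gap suggests the model is overfitting.

18


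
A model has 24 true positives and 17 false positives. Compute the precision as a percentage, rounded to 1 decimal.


Precision = TP / (TP + FP) * 100
= 24 / (24 + 17)
= 24 / 41
= 0.5854
= 58.5%

58.5


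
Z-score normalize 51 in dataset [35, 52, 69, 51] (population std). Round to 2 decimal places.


Mean = (35 + 52 + 69 + 51) / 4 = 51.75
Variance = sum((x_i - mean)^2) / n = 144.6875
Std = sqrt(144.6875) = 12.0286
Z = (x - mean) / std
= (51 - 51.75) / 12.0286
= -0.75 / 12.0286
= -0.06

-0.06


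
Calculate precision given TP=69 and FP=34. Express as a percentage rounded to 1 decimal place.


Precision = TP / (TP + FP) * 100
= 69 / (69 + 34)
= 69 / 103
= 0.6699
= 67.0%

67.0


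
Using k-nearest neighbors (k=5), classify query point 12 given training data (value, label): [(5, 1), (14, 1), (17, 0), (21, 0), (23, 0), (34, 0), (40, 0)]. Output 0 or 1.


Distances from query 12:
Point 14 (class 1): distance = 2
Point 17 (class 0): distance = 5
Point 5 (class 1): distance = 7
Point 21 (class 0): distance = 9
Point 23 (class 0): distance = 11
K=5 nearest neighbors: classes = [1, 0, 1, 0, 0]
Votes for class 1: 2 / 5
Majority vote => class 0

0


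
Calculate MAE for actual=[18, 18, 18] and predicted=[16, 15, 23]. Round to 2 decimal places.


Absolute errors: [2, 3, 5]
Sum of absolute errors = 10
MAE = 10 / 3 = 3.33

3.33


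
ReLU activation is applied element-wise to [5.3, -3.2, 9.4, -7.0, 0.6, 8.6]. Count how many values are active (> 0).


ReLU(x) = max(0, x) for each element:
ReLU(5.3) = 5.3
ReLU(-3.2) = 0
ReLU(9.4) = 9.4
ReLU(-7.0) = 0
ReLU(0.6) = 0.6
ReLU(8.6) = 8.6
Active neurons (>0): 4

4


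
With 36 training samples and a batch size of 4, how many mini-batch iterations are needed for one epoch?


Iterations per epoch = dataset_size / batch_size
= 36 / 4
= 9

9


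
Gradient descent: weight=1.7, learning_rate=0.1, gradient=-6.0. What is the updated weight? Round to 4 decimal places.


w_new = w_old - lr * gradient
= 1.7 - 0.1 * -6.0
= 1.7 - (-0.6)
= 2.3000

2.3000


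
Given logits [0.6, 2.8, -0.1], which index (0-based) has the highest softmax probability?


Softmax is a monotonic transformation, so it preserves the argmax.
We need to find the index of the maximum logit.
Index 0: 0.6
Index 1: 2.8
Index 2: -0.1
Maximum logit = 2.8 at index 1

1


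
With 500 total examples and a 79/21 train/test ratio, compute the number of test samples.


Train samples = 500 * 79% = 395
Test samples = 500 - 395
= 105

105


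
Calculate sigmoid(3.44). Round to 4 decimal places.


sigmoid(z) = 1 / (1 + exp(-z))
exp(-(3.44)) = exp(-3.44) = 0.0321
1 + 0.0321 = 1.0321
1 / 1.0321 = 0.9689

0.9689


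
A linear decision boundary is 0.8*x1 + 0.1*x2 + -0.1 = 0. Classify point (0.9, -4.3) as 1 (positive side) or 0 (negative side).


Compute 0.8 * 0.9 + 0.1 * -4.3 + -0.1
= 0.72 + -0.43 + -0.1
= 0.19
Since 0.19 >= 0, the point is on the positive side.

1


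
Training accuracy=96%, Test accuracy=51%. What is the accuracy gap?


Gap = train_accuracy - test_accuracy
= 96 - 51
= 45%
This large gap strongly indicates overfitting.

45


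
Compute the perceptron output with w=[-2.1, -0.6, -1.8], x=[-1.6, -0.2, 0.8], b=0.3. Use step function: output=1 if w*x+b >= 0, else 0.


z = w . x + b
= -2.1*-1.6 + -0.6*-0.2 + -1.8*0.8 + 0.3
= 3.36 + 0.12 + -1.44 + 0.3
= 2.04 + 0.3
= 2.34
Since z = 2.34 >= 0, output = 1

1


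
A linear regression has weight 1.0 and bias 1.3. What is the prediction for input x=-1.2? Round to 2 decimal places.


y = 1.0 * -1.2 + (1.3)
= -1.2 + (1.3)
= 0.10

0.10


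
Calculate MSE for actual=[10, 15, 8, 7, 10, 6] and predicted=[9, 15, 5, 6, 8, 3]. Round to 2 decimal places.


Differences: [1, 0, 3, 1, 2, 3]
Squared errors: [1, 0, 9, 1, 4, 9]
Sum of squared errors = 24
MSE = 24 / 6 = 4.00

4.00


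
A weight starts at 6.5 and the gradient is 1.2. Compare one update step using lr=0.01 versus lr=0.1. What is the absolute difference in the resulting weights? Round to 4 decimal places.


With lr=0.01: w_new = 6.5 - 0.01 * 1.2 = 6.488
With lr=0.1: w_new = 6.5 - 0.1 * 1.2 = 6.38
Absolute difference = |6.488 - 6.38|
= 0.1080

0.1080


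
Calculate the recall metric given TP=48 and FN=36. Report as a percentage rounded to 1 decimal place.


Recall = TP / (TP + FN) * 100
= 48 / (48 + 36)
= 48 / 84
= 0.5714
= 57.1%

57.1


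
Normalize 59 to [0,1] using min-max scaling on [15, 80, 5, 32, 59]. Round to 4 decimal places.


Min = 5, Max = 80
Range = 80 - 5 = 75
Scaled = (x - min) / (max - min)
= (59 - 5) / 75
= 54 / 75
= 0.7200

0.7200


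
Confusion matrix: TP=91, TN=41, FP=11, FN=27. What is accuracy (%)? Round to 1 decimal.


Accuracy = (TP + TN) / (TP + TN + FP + FN) * 100
= (91 + 41) / (91 + 41 + 11 + 27)
= 132 / 170
= 0.7765
= 77.6%

77.6


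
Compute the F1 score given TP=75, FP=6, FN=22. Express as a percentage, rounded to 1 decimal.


Precision = TP / (TP + FP) = 75 / 81 = 0.9259
Recall = TP / (TP + FN) = 75 / 97 = 0.7732
F1 = 2 * P * R / (P + R)
= 2 * 0.9259 * 0.7732 / (0.9259 + 0.7732)
= 1.4318 / 1.6991
= 0.8427
As percentage: 84.3%

84.3


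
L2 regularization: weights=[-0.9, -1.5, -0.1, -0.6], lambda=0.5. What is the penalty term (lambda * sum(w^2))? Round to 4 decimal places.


Squaring each weight:
(-0.9)^2 = 0.81
(-1.5)^2 = 2.25
(-0.1)^2 = 0.01
(-0.6)^2 = 0.36
Sum of squares = 3.43
Penalty = 0.5 * 3.43 = 1.7150

1.7150


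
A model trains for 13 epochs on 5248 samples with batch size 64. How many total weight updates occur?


Iterations per epoch = 5248 / 64 = 82
Total updates = iterations_per_epoch * epochs
= 82 * 13
= 1066

1066


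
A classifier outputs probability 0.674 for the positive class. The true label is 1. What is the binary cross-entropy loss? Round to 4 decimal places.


For y=1: Loss = -log(p)
= -log(0.674)
= -(-0.3945)
= 0.3945

0.3945


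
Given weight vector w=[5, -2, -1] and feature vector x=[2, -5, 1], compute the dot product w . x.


Element-wise products:
5 * 2 = 10
-2 * -5 = 10
-1 * 1 = -1
Sum = 10 + 10 + -1
= 19

19


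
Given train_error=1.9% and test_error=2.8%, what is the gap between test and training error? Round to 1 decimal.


Generalization gap = test_error - train_error
= 2.8 - 1.9
= 0.9%
A small gap suggests good generalization.

0.9


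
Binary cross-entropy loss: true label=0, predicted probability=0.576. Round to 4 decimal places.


For y=0: Loss = -log(1-p)
= -log(1 - 0.576)
= -log(0.424)
= -(-0.858)
= 0.8580

0.8580


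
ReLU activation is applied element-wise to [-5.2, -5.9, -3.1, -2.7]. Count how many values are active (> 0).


ReLU(x) = max(0, x) for each element:
ReLU(-5.2) = 0
ReLU(-5.9) = 0
ReLU(-3.1) = 0
ReLU(-2.7) = 0
Active neurons (>0): 0

0


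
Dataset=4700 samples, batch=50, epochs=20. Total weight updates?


Iterations per epoch = 4700 / 50 = 94
Total updates = iterations_per_epoch * epochs
= 94 * 20
= 1880

1880


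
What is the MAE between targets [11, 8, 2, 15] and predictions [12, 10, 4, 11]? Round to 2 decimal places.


Absolute errors: [1, 2, 2, 4]
Sum of absolute errors = 9
MAE = 9 / 4 = 2.25

2.25


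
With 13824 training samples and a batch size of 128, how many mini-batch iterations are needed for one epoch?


Iterations per epoch = dataset_size / batch_size
= 13824 / 128
= 108

108


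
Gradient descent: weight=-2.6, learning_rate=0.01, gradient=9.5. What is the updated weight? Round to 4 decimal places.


w_new = w_old - lr * gradient
= -2.6 - 0.01 * 9.5
= -2.6 - (0.095)
= -2.6950

-2.6950


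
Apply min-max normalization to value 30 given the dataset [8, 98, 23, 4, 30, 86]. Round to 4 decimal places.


Min = 4, Max = 98
Range = 98 - 4 = 94
Scaled = (x - min) / (max - min)
= (30 - 4) / 94
= 26 / 94
= 0.2766

0.2766


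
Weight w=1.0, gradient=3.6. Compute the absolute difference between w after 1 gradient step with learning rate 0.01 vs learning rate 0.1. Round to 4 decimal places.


With lr=0.01: w_new = 1.0 - 0.01 * 3.6 = 0.964
With lr=0.1: w_new = 1.0 - 0.1 * 3.6 = 0.64
Absolute difference = |0.964 - 0.64|
= 0.3240

0.3240


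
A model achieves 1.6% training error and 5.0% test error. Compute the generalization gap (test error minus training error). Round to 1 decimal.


Generalization gap = test_error - train_error
= 5.0 - 1.6
= 3.4%
A moderate gap.

3.4


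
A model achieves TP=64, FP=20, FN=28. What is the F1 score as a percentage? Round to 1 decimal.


Precision = TP / (TP + FP) = 64 / 84 = 0.7619
Recall = TP / (TP + FN) = 64 / 92 = 0.6957
F1 = 2 * P * R / (P + R)
= 2 * 0.7619 * 0.6957 / (0.7619 + 0.6957)
= 1.06 / 1.4576
= 0.7273
As percentage: 72.7%

72.7


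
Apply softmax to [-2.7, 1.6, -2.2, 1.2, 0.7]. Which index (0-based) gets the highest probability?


Softmax is a monotonic transformation, so it preserves the argmax.
We need to find the index of the maximum logit.
Index 0: -2.7
Index 1: 1.6
Index 2: -2.2
Index 3: 1.2
Index 4: 0.7
Maximum logit = 1.6 at index 1

1


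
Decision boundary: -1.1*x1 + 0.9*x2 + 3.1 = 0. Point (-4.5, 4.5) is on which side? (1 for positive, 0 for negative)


Compute -1.1 * -4.5 + 0.9 * 4.5 + 3.1
= 4.95 + 4.05 + 3.1
= 12.1
Since 12.1 >= 0, the point is on the positive side.

1


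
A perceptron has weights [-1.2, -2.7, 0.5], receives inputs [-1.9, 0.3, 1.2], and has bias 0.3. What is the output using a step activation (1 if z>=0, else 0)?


z = w . x + b
= -1.2*-1.9 + -2.7*0.3 + 0.5*1.2 + 0.3
= 2.28 + -0.81 + 0.6 + 0.3
= 2.07 + 0.3
= 2.37
Since z = 2.37 >= 0, output = 1

1


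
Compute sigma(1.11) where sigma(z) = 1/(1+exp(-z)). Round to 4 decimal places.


sigmoid(z) = 1 / (1 + exp(-z))
exp(-(1.11)) = exp(-1.11) = 0.3296
1 + 0.3296 = 1.3296
1 / 1.3296 = 0.7521

0.7521


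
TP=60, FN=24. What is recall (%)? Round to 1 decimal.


Recall = TP / (TP + FN) * 100
= 60 / (60 + 24)
= 60 / 84
= 0.7143
= 71.4%

71.4


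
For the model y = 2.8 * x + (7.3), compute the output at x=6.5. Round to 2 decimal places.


y = 2.8 * 6.5 + (7.3)
= 18.2 + (7.3)
= 25.50

25.50


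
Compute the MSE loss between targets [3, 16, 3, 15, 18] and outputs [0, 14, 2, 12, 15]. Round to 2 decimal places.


Differences: [3, 2, 1, 3, 3]
Squared errors: [9, 4, 1, 9, 9]
Sum of squared errors = 32
MSE = 32 / 5 = 6.40

6.40


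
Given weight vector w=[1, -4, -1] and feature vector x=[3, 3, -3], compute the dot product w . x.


Element-wise products:
1 * 3 = 3
-4 * 3 = -12
-1 * -3 = 3
Sum = 3 + -12 + 3
= -6

-6


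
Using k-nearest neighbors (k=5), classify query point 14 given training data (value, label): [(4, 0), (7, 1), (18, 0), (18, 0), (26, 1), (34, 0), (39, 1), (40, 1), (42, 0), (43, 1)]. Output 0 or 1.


Distances from query 14:
Point 18 (class 0): distance = 4
Point 18 (class 0): distance = 4
Point 7 (class 1): distance = 7
Point 4 (class 0): distance = 10
Point 26 (class 1): distance = 12
K=5 nearest neighbors: classes = [0, 0, 1, 0, 1]
Votes for class 1: 2 / 5
Majority vote => class 0

0


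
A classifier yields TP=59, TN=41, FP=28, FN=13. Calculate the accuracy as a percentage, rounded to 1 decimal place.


Accuracy = (TP + TN) / (TP + TN + FP + FN) * 100
= (59 + 41) / (59 + 41 + 28 + 13)
= 100 / 141
= 0.7092
= 70.9%

70.9


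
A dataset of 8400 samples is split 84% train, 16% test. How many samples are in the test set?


Train samples = 8400 * 84% = 7056
Test samples = 8400 - 7056
= 1344

1344


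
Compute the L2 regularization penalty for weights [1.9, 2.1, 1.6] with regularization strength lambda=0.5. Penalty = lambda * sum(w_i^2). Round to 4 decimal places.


Squaring each weight:
1.9^2 = 3.61
2.1^2 = 4.41
1.6^2 = 2.56
Sum of squares = 10.58
Penalty = 0.5 * 10.58 = 5.2900

5.2900


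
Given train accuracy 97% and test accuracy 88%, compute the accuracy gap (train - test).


Gap = train_accuracy - test_accuracy
= 97 - 88
= 9%
This moderate gap may indicate mild overfitting.

9


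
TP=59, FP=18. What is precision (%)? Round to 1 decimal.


Precision = TP / (TP + FP) * 100
= 59 / (59 + 18)
= 59 / 77
= 0.7662
= 76.6%

76.6


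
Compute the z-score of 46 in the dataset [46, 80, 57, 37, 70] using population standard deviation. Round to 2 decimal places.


Mean = (46 + 80 + 57 + 37 + 70) / 5 = 58.0
Variance = sum((x_i - mean)^2) / n = 242.8
Std = sqrt(242.8) = 15.582
Z = (x - mean) / std
= (46 - 58.0) / 15.582
= -12.0 / 15.582
= -0.77

-0.77


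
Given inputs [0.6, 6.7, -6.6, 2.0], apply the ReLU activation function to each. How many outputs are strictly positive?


ReLU(x) = max(0, x) for each element:
ReLU(0.6) = 0.6
ReLU(6.7) = 6.7
ReLU(-6.6) = 0
ReLU(2.0) = 2.0
Active neurons (>0): 3

3


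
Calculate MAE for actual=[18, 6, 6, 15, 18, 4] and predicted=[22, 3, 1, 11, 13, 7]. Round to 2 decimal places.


Absolute errors: [4, 3, 5, 4, 5, 3]
Sum of absolute errors = 24
MAE = 24 / 6 = 4.00

4.00


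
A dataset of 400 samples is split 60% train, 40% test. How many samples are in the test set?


Train samples = 400 * 60% = 240
Test samples = 400 - 240
= 160

160


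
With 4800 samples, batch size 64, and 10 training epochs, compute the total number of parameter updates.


Iterations per epoch = 4800 / 64 = 75
Total updates = iterations_per_epoch * epochs
= 75 * 10
= 750

750


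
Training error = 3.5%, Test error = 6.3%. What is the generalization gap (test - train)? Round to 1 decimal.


Generalization gap = test_error - train_error
= 6.3 - 3.5
= 2.8%
A moderate gap.

2.8


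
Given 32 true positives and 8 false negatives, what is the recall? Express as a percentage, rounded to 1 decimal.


Recall = TP / (TP + FN) * 100
= 32 / (32 + 8)
= 32 / 40
= 0.8
= 80.0%

80.0


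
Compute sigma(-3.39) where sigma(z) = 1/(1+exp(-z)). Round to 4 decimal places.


sigmoid(z) = 1 / (1 + exp(-z))
exp(-(-3.39)) = exp(3.39) = 29.666
1 + 29.666 = 30.666
1 / 30.666 = 0.0326

0.0326


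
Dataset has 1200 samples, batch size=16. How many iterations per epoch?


Iterations per epoch = dataset_size / batch_size
= 1200 / 16
= 75

75


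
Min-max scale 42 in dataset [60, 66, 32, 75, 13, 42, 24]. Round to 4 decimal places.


Min = 13, Max = 75
Range = 75 - 13 = 62
Scaled = (x - min) / (max - min)
= (42 - 13) / 62
= 29 / 62
= 0.4677

0.4677


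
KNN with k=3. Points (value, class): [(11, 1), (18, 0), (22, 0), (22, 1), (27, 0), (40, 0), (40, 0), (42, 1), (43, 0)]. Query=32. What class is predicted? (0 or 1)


Distances from query 32:
Point 27 (class 0): distance = 5
Point 40 (class 0): distance = 8
Point 40 (class 0): distance = 8
K=3 nearest neighbors: classes = [0, 0, 0]
Votes for class 1: 0 / 3
Majority vote => class 0

0


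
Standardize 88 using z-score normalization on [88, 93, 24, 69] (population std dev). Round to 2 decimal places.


Mean = (88 + 93 + 24 + 69) / 4 = 68.5
Variance = sum((x_i - mean)^2) / n = 740.25
Std = sqrt(740.25) = 27.2075
Z = (x - mean) / std
= (88 - 68.5) / 27.2075
= 19.5 / 27.2075
= 0.72

0.72


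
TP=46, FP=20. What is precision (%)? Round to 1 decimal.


Precision = TP / (TP + FP) * 100
= 46 / (46 + 20)
= 46 / 66
= 0.697
= 69.7%

69.7


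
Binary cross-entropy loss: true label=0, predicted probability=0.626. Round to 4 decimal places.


For y=0: Loss = -log(1-p)
= -log(1 - 0.626)
= -log(0.374)
= -(-0.9835)
= 0.9835

0.9835


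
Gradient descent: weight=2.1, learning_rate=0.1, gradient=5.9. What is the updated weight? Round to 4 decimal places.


w_new = w_old - lr * gradient
= 2.1 - 0.1 * 5.9
= 2.1 - (0.59)
= 1.5100

1.5100


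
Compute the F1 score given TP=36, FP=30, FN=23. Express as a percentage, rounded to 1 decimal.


Precision = TP / (TP + FP) = 36 / 66 = 0.5455
Recall = TP / (TP + FN) = 36 / 59 = 0.6102
F1 = 2 * P * R / (P + R)
= 2 * 0.5455 * 0.6102 / (0.5455 + 0.6102)
= 0.6656 / 1.1556
= 0.576
As percentage: 57.6%

57.6


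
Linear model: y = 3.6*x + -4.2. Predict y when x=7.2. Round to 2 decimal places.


y = 3.6 * 7.2 + (-4.2)
= 25.92 + (-4.2)
= 21.72

21.72


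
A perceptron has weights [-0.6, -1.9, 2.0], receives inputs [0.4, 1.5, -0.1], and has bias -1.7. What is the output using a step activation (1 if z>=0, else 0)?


z = w . x + b
= -0.6*0.4 + -1.9*1.5 + 2.0*-0.1 + -1.7
= -0.24 + -2.85 + -0.2 + -1.7
= -3.29 + -1.7
= -4.99
Since z = -4.99 < 0, output = 0

0


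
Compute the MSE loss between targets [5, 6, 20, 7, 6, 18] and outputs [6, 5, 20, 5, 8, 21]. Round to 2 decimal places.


Differences: [-1, 1, 0, 2, -2, -3]
Squared errors: [1, 1, 0, 4, 4, 9]
Sum of squared errors = 19
MSE = 19 / 6 = 3.17

3.17


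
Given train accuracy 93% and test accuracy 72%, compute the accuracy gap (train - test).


Gap = train_accuracy - test_accuracy
= 93 - 72
= 21%
This large gap strongly indicates overfitting.

21


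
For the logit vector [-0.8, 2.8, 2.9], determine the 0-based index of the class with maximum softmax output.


Softmax is a monotonic transformation, so it preserves the argmax.
We need to find the index of the maximum logit.
Index 0: -0.8
Index 1: 2.8
Index 2: 2.9
Maximum logit = 2.9 at index 2

2


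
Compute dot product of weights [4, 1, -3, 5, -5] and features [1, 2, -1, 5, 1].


Element-wise products:
4 * 1 = 4
1 * 2 = 2
-3 * -1 = 3
5 * 5 = 25
-5 * 1 = -5
Sum = 4 + 2 + 3 + 25 + -5
= 29

29


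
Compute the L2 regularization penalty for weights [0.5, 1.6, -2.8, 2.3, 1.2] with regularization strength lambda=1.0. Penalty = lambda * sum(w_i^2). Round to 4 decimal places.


Squaring each weight:
0.5^2 = 0.25
1.6^2 = 2.56
(-2.8)^2 = 7.84
2.3^2 = 5.29
1.2^2 = 1.44
Sum of squares = 17.38
Penalty = 1.0 * 17.38 = 17.3800

17.3800


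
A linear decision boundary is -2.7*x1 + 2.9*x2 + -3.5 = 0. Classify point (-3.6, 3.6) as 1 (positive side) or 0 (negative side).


Compute -2.7 * -3.6 + 2.9 * 3.6 + -3.5
= 9.72 + 10.44 + -3.5
= 16.66
Since 16.66 >= 0, the point is on the positive side.

1


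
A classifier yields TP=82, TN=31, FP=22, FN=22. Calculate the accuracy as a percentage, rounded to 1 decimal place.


Accuracy = (TP + TN) / (TP + TN + FP + FN) * 100
= (82 + 31) / (82 + 31 + 22 + 22)
= 113 / 157
= 0.7197
= 72.0%

72.0


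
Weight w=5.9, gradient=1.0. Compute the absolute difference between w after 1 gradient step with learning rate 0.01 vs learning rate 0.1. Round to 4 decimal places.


With lr=0.01: w_new = 5.9 - 0.01 * 1.0 = 5.89
With lr=0.1: w_new = 5.9 - 0.1 * 1.0 = 5.8
Absolute difference = |5.89 - 5.8|
= 0.0900

0.0900


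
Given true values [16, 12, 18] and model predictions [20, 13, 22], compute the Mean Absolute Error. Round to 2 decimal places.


Absolute errors: [4, 1, 4]
Sum of absolute errors = 9
MAE = 9 / 3 = 3.00

3.00


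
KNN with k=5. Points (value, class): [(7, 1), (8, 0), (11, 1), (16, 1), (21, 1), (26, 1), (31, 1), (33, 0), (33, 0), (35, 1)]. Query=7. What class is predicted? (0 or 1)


Distances from query 7:
Point 7 (class 1): distance = 0
Point 8 (class 0): distance = 1
Point 11 (class 1): distance = 4
Point 16 (class 1): distance = 9
Point 21 (class 1): distance = 14
K=5 nearest neighbors: classes = [1, 0, 1, 1, 1]
Votes for class 1: 4 / 5
Majority vote => class 1

1


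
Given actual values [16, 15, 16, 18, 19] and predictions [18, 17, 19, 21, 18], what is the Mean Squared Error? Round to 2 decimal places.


Differences: [-2, -2, -3, -3, 1]
Squared errors: [4, 4, 9, 9, 1]
Sum of squared errors = 27
MSE = 27 / 5 = 5.40

5.40


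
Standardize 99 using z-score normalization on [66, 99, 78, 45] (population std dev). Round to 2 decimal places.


Mean = (66 + 99 + 78 + 45) / 4 = 72.0
Variance = sum((x_i - mean)^2) / n = 382.5
Std = sqrt(382.5) = 19.5576
Z = (x - mean) / std
= (99 - 72.0) / 19.5576
= 27.0 / 19.5576
= 1.38

1.38


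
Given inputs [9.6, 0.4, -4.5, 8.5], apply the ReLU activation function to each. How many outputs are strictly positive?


ReLU(x) = max(0, x) for each element:
ReLU(9.6) = 9.6
ReLU(0.4) = 0.4
ReLU(-4.5) = 0
ReLU(8.5) = 8.5
Active neurons (>0): 3

3


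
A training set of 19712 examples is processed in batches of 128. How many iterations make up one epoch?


Iterations per epoch = dataset_size / batch_size
= 19712 / 128
= 154

154


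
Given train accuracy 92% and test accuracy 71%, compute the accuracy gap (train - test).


Gap = train_accuracy - test_accuracy
= 92 - 71
= 21%
This large gap strongly indicates overfitting.

21


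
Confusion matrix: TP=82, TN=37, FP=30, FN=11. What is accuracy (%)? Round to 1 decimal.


Accuracy = (TP + TN) / (TP + TN + FP + FN) * 100
= (82 + 37) / (82 + 37 + 30 + 11)
= 119 / 160
= 0.7438
= 74.4%

74.4
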